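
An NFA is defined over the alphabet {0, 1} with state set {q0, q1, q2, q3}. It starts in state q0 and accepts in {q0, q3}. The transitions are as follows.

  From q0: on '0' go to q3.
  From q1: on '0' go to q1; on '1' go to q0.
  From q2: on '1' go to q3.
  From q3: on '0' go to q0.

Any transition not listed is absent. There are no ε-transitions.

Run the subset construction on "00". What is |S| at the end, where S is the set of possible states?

1

Start in {q0}.
Read '0': q0→{q3}; now {q3}.
Read '0': q3→{q0}; now {q0}.
That set has 1 state.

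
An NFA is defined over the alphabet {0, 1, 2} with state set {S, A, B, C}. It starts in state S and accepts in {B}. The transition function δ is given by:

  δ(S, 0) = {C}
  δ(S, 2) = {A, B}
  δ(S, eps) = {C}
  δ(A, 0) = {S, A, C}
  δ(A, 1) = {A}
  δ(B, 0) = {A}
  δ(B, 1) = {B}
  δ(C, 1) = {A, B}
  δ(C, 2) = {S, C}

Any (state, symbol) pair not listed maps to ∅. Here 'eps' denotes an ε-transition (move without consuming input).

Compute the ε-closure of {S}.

{S, C}

Begin with {S}.
ε-move S → C; add C.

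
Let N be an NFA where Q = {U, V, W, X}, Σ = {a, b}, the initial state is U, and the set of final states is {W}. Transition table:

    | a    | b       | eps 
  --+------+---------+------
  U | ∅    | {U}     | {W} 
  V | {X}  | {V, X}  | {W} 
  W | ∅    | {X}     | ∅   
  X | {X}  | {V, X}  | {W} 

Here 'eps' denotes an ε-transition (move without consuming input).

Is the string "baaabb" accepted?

Start: ε-closure({U}) = {U, W}.
Read 'b': U→{U}, W→{X}; union {U, X}; ε-closure = {U, W, X}.
Read 'a': U→∅, W→∅, X→{X}; union {X}; ε-closure = {W, X}.
Read 'a': W→∅, X→{X}; union {X}; ε-closure = {W, X}.
Read 'a': W→∅, X→{X}; union {X}; ε-closure = {W, X}.
Read 'b': W→{X}, X→{V, X}; union {V, X}; ε-closure = {V, W, X}.
Read 'b': V→{V, X}, W→{X}, X→{V, X}; union {V, X}; ε-closure = {V, W, X}.
The final set {V, W, X} contains the accepting state W.

Yes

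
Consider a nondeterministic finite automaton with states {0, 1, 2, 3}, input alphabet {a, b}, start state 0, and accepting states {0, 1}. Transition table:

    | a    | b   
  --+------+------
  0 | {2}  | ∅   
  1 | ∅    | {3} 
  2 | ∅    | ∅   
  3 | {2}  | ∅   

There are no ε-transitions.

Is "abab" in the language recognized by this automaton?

Start in {0}.
Read 'a': {0} → {2}.
Read 'b': {2} → ∅.
The set is empty and remains empty for the remaining 2 symbols.
The final set ∅ contains no accepting state.

No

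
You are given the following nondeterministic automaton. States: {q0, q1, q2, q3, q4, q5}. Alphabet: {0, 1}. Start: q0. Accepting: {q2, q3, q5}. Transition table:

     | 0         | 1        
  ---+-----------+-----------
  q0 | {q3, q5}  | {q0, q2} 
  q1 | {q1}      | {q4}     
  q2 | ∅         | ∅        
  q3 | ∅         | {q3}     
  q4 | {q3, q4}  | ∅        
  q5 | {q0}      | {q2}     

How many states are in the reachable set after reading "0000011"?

1

Start in {q0}.
Read '0': q0→{q3, q5}; now {q3, q5}.
Read '0': q3→∅, q5→{q0}; now {q0}.
Read '0': q0→{q3, q5}; now {q3, q5}.
Read '0': q3→∅, q5→{q0}; now {q0}.
Read '0': q0→{q3, q5}; now {q3, q5}.
Read '1': q3→{q3}, q5→{q2}; now {q2, q3}.
Read '1': q2→∅, q3→{q3}; now {q3}.
That set has 1 state.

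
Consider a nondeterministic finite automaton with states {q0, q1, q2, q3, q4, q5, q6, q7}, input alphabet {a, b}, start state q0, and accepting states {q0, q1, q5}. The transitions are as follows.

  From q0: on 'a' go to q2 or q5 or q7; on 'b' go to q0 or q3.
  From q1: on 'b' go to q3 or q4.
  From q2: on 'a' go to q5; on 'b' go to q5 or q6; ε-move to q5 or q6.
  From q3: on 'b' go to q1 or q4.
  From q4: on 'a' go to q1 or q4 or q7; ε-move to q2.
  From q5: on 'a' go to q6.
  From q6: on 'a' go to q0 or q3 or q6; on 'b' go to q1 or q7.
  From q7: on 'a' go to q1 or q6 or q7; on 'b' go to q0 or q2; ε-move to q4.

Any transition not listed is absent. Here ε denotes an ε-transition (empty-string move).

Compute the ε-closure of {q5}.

Begin with {q5}.
No ε-moves leave this set, so the closure equals the set itself.

{q5}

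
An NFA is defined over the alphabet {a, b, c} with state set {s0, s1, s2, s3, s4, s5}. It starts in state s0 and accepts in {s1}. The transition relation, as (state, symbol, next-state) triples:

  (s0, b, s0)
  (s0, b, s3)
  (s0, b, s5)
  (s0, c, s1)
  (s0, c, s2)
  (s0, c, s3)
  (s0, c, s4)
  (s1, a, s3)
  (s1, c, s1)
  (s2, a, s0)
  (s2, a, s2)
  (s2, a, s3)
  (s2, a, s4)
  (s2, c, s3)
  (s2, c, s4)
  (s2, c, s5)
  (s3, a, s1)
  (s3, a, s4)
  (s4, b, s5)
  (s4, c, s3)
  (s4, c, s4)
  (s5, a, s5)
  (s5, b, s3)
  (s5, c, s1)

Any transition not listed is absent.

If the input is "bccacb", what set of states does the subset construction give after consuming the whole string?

{s5}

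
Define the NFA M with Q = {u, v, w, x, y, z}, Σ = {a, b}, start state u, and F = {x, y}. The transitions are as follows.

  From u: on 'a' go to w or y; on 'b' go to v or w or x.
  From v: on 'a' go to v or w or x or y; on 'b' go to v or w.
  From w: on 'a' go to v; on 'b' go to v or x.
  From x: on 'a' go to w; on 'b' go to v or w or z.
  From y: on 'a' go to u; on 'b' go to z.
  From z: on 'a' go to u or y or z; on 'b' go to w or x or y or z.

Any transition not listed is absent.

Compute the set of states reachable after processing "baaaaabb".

Start in {u}.
Read 'b': u→{v, w, x}; now {v, w, x}.
Read 'a': v→{v, w, x, y}, w→{v}, x→{w}; now {v, w, x, y}.
Read 'a': v→{v, w, x, y}, w→{v}, x→{w}, y→{u}; now {u, v, w, x, y}.
Read 'a': u→{w, y}, v→{v, w, x, y}, w→{v}, x→{w}, y→{u}; now {u, v, w, x, y}.
Read 'a': u→{w, y}, v→{v, w, x, y}, w→{v}, x→{w}, y→{u}; now {u, v, w, x, y}.
Read 'a': u→{w, y}, v→{v, w, x, y}, w→{v}, x→{w}, y→{u}; now {u, v, w, x, y}.
Read 'b': u→{v, w, x}, v→{v, w}, w→{v, x}, x→{v, w, z}, y→{z}; now {v, w, x, z}.
Read 'b': v→{v, w}, w→{v, x}, x→{v, w, z}, z→{w, x, y, z}; now {v, w, x, y, z}.

{v, w, x, y, z}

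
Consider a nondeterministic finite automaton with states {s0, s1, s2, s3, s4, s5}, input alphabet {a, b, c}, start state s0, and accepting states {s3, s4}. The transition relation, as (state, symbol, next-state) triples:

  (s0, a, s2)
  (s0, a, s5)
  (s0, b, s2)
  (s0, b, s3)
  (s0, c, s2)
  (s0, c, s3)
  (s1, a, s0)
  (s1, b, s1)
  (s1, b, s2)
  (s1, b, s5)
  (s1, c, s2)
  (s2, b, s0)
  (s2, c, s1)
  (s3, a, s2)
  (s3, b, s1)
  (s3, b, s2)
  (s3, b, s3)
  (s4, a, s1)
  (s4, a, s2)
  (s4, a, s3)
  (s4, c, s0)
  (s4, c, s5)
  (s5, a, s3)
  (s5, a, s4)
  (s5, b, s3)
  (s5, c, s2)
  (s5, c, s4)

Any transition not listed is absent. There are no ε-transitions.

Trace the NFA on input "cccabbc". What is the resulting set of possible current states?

∅

Start in {s0}.
Read 'c': {s0} → {s2, s3}.
Read 'c': {s2, s3} → {s1}.
Read 'c': {s1} → {s2}.
Read 'a': {s2} → ∅.
The set is empty and remains empty for the remaining 3 symbols.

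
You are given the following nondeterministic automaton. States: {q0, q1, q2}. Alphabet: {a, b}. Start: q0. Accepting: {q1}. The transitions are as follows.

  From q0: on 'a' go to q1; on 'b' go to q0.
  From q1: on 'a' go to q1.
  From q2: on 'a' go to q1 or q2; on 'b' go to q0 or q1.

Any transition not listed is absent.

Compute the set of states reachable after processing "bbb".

Start in {q0}.
Read 'b': q0→{q0}; now {q0}.
Read 'b': q0→{q0}; now {q0}.
Read 'b': q0→{q0}; now {q0}.

{q0}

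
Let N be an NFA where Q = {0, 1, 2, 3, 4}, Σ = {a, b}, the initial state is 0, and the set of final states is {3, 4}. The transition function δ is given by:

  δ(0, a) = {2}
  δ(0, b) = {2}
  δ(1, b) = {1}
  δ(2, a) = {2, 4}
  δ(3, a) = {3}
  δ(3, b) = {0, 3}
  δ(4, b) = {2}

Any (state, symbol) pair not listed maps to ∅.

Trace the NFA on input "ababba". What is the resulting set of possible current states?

∅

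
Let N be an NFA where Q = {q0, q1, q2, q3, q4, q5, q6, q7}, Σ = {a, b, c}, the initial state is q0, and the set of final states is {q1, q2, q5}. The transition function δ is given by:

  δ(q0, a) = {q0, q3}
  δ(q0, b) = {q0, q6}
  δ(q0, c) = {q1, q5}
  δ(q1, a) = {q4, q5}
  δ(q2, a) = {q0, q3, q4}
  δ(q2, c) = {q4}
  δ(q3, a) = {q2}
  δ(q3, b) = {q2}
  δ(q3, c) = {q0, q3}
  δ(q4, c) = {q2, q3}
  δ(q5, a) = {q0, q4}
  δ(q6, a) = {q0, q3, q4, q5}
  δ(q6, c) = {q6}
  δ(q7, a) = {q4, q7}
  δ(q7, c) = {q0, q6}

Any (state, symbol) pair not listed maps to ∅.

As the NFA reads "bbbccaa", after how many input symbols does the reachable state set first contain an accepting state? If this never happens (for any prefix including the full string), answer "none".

4

Start in {q0}.
Read 'b': {q0} → {q0, q6}.
Read 'b': {q0, q6} → {q0, q6}.
Read 'b': {q0, q6} → {q0, q6}.
Read 'c': {q0, q6} → {q1, q5, q6}.
None of the earlier sets intersect F, but {q1, q5, q6} does.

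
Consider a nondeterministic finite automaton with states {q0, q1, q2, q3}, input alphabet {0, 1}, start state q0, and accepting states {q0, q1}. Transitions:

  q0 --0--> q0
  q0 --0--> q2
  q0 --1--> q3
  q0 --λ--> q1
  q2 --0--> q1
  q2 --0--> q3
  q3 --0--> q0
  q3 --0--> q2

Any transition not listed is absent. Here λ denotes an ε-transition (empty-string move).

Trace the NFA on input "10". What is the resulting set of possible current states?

Start: ε-closure({q0}) = {q0, q1}.
Read '1': {q0, q1} → {q3}.
Read '0': {q3} → {q0, q1, q2}.

{q0, q1, q2}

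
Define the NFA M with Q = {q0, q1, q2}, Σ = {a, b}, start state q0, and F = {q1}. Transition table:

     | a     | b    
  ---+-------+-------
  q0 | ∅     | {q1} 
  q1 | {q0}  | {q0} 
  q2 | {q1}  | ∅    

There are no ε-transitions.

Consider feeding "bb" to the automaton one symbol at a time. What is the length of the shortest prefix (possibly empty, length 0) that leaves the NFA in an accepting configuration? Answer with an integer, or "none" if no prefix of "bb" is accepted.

Start in {q0}.
Read 'b': q0→{q1}; now {q1}.
None of the earlier sets intersect F, but {q1} does.

1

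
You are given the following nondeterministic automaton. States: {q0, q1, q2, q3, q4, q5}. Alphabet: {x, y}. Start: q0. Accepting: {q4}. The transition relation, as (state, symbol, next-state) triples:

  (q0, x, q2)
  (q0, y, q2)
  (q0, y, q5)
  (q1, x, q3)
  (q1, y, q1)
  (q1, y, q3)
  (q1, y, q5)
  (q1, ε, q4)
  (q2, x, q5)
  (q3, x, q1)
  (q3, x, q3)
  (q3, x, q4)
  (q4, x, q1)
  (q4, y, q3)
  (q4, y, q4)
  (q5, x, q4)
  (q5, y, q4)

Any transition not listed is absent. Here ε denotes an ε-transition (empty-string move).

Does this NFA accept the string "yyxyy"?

Yes

Start in {q0}.
Read 'y': {q0} → {q2, q5}.
Read 'y': {q2, q5} → {q4}.
Read 'x': {q4} → {q1, q4}.
Read 'y': {q1, q4} → {q1, q3, q4, q5}.
Read 'y': {q1, q3, q4, q5} → {q1, q3, q4, q5}.
The final set {q1, q3, q4, q5} contains the accepting state q4.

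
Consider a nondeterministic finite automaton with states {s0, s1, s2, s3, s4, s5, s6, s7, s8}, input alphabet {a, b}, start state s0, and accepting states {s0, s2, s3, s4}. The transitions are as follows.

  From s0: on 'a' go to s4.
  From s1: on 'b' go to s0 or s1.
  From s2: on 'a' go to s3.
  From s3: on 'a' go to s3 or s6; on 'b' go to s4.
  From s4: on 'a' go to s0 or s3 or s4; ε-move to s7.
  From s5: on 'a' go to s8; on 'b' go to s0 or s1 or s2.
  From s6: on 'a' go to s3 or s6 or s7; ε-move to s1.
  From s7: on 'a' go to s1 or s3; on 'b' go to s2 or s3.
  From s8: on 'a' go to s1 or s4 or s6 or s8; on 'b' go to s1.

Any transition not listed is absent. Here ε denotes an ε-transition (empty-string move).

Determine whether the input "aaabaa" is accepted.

Yes

Start in {s0}.
Read 'a': {s0} → {s4, s7}.
Read 'a': {s4, s7} → {s0, s1, s3, s4, s7}.
Read 'a': {s0, s1, s3, s4, s7} → {s0, s1, s3, s4, s6, s7}.
Read 'b': {s0, s1, s3, s4, s6, s7} → {s0, s1, s2, s3, s4, s7}.
Read 'a': {s0, s1, s2, s3, s4, s7} → {s0, s1, s3, s4, s6, s7}.
Read 'a': {s0, s1, s3, s4, s6, s7} → {s0, s1, s3, s4, s6, s7}.
The final set {s0, s1, s3, s4, s6, s7} contains the accepting states s0, s3, s4.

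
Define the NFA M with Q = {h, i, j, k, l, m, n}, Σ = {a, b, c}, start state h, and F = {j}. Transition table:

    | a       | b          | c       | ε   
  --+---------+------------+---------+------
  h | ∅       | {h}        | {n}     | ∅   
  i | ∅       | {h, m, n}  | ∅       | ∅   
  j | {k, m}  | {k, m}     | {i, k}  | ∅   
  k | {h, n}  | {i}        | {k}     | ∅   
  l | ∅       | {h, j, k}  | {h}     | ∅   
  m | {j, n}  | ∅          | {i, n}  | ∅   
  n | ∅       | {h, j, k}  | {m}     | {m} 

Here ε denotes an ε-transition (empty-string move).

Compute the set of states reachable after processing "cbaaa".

Start in {h}.
Read 'c': h→{n}; union {n}; ε-closure = {m, n}.
Read 'b': m→∅, n→{h, j, k}; now {h, j, k}.
Read 'a': h→∅, j→{k, m}, k→{h, n}; now {h, k, m, n}.
Read 'a': h→∅, k→{h, n}, m→{j, n}, n→∅; union {h, j, n}; ε-closure = {h, j, m, n}.
Read 'a': h→∅, j→{k, m}, m→{j, n}, n→∅; now {j, k, m, n}.

{j, k, m, n}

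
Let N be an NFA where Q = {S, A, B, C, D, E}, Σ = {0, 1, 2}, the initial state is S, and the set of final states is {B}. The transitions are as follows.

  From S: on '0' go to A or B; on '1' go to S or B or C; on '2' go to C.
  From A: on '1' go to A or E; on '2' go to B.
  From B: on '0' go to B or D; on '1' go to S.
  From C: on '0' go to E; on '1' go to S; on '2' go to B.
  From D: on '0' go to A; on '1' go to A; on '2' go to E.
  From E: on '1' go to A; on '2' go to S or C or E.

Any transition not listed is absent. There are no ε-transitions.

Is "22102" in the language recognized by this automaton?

Yes

Start in {S}.
Read '2': {S} → {C}.
Read '2': {C} → {B}.
Read '1': {B} → {S}.
Read '0': {S} → {A, B}.
Read '2': {A, B} → {B}.
The final set {B} contains the accepting state B.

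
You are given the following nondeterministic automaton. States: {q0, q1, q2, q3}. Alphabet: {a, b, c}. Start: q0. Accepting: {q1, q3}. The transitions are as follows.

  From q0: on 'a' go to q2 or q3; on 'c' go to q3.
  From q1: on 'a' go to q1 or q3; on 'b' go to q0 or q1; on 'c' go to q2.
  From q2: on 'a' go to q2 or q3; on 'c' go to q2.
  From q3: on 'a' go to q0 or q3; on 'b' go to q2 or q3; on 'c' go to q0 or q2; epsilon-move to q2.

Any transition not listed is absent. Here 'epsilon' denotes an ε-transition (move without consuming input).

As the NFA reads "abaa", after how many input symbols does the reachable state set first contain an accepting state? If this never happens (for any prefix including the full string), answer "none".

1

Start in {q0}.
Read 'a': q0→{q2, q3}; now {q2, q3}.
None of the earlier sets intersect F, but {q2, q3} does.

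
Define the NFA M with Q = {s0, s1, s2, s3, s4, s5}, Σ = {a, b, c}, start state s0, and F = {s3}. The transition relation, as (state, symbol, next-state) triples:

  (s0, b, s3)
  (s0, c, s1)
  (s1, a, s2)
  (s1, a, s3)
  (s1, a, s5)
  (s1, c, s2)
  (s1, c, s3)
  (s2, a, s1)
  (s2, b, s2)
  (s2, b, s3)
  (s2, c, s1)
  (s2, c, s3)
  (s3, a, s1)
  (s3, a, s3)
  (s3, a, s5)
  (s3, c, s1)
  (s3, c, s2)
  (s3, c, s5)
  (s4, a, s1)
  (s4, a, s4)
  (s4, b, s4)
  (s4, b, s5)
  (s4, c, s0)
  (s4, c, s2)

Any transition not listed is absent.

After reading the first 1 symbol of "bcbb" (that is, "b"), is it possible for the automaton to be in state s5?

No

Start in {s0}.
Read 'b': {s0} → {s3}.
State s5 is not in {s3}.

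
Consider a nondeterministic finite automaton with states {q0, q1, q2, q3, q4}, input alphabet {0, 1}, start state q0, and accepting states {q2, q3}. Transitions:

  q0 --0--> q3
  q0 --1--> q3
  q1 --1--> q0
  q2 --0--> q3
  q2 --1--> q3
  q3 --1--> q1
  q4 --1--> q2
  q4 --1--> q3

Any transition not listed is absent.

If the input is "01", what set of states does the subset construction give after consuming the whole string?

{q1}

Start in {q0}.
Read '0': {q0} → {q3}.
Read '1': {q3} → {q1}.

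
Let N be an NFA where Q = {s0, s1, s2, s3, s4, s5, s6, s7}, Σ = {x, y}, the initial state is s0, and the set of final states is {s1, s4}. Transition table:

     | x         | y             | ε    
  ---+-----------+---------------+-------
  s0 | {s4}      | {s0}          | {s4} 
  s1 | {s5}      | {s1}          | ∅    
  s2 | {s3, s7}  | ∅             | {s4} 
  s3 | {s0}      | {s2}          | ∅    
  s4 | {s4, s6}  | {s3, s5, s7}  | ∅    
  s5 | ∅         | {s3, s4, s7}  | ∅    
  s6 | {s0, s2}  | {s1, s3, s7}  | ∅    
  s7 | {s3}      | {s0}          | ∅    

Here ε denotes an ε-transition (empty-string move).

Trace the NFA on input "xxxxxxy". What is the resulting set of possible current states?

Start: ε-closure({s0}) = {s0, s4}.
Read 'x': {s0, s4} → {s4, s6}.
Read 'x': {s4, s6} → {s0, s2, s4, s6}.
Read 'x': {s0, s2, s4, s6} → {s0, s2, s3, s4, s6, s7}.
Read 'x': {s0, s2, s3, s4, s6, s7} → {s0, s2, s3, s4, s6, s7}.
Read 'x': {s0, s2, s3, s4, s6, s7} → {s0, s2, s3, s4, s6, s7}.
Read 'x': {s0, s2, s3, s4, s6, s7} → {s0, s2, s3, s4, s6, s7}.
Read 'y': {s0, s2, s3, s4, s6, s7} → {s0, s1, s2, s3, s4, s5, s7}.

{s0, s1, s2, s3, s4, s5, s7}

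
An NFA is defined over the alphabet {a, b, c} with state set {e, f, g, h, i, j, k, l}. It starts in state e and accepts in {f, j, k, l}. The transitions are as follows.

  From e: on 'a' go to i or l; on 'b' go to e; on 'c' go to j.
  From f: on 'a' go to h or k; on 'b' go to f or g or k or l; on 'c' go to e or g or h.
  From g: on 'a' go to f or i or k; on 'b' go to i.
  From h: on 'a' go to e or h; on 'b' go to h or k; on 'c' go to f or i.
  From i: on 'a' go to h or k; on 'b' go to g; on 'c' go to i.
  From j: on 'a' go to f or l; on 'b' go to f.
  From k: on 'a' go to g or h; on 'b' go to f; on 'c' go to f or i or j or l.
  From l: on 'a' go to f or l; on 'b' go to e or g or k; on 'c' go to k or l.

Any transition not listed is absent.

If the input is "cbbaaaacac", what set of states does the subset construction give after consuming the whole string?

{e, f, g, h, i, j, k, l}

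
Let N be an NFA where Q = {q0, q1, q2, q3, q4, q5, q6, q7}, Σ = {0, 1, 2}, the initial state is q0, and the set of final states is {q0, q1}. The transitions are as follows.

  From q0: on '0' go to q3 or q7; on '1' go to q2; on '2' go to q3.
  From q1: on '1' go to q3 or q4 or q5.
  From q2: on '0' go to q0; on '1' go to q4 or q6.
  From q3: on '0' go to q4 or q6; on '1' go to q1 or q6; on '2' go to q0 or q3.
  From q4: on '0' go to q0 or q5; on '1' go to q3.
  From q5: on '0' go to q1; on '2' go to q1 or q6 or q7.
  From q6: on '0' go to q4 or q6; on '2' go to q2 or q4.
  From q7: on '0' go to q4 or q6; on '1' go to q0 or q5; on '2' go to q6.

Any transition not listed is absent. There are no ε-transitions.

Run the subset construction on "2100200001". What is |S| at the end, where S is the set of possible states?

7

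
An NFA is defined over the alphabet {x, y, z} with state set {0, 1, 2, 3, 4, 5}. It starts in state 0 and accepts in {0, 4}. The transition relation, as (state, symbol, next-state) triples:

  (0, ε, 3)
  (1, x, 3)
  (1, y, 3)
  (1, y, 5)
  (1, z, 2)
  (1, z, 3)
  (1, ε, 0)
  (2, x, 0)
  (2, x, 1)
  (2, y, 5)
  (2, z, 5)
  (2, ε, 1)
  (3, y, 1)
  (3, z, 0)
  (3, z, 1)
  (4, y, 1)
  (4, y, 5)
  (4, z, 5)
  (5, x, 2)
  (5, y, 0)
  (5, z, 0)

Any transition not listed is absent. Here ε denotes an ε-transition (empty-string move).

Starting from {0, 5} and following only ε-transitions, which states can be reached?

Begin with {0, 5}.
ε-move 0 → 3; add 3.

{0, 3, 5}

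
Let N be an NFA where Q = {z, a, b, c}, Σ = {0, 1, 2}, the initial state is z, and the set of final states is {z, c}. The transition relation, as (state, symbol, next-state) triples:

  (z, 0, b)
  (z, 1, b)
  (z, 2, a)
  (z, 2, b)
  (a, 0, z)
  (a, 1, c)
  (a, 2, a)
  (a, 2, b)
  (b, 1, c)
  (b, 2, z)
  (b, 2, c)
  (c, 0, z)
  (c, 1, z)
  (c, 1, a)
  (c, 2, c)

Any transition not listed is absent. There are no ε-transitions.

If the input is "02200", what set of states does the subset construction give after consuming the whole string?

Start in {z}.
Read '0': {z} → {b}.
Read '2': {b} → {z, c}.
Read '2': {z, c} → {a, b, c}.
Read '0': {a, b, c} → {z}.
Read '0': {z} → {b}.

{b}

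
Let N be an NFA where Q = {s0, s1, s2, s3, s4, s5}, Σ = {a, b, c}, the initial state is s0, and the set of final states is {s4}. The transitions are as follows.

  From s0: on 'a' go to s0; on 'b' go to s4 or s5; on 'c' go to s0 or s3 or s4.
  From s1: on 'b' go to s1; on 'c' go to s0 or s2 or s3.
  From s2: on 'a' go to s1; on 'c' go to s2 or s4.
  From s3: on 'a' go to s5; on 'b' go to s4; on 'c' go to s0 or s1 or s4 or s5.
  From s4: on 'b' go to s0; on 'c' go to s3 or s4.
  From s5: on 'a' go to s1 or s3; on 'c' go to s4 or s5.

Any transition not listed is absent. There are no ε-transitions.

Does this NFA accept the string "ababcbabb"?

No

Start in {s0}.
Read 'a': s0→{s0}; now {s0}.
Read 'b': s0→{s4, s5}; now {s4, s5}.
Read 'a': s4→∅, s5→{s1, s3}; now {s1, s3}.
Read 'b': s1→{s1}, s3→{s4}; now {s1, s4}.
Read 'c': s1→{s0, s2, s3}, s4→{s3, s4}; now {s0, s2, s3, s4}.
Read 'b': s0→{s4, s5}, s2→∅, s3→{s4}, s4→{s0}; now {s0, s4, s5}.
Read 'a': s0→{s0}, s4→∅, s5→{s1, s3}; now {s0, s1, s3}.
Read 'b': s0→{s4, s5}, s1→{s1}, s3→{s4}; now {s1, s4, s5}.
Read 'b': s1→{s1}, s4→{s0}, s5→∅; now {s0, s1}.
The final set {s0, s1} contains no accepting state.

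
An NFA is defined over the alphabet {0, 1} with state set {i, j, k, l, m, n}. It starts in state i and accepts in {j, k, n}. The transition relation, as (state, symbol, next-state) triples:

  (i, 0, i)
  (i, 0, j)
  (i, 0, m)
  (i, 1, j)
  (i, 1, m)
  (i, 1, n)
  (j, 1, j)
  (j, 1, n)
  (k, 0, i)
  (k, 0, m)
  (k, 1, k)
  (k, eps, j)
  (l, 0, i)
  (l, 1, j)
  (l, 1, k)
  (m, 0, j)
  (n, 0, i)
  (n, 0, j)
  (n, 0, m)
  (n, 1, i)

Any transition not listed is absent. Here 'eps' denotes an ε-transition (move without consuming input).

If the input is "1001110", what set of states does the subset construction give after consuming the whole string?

{i, j, m}

Start in {i}.
Read '1': i→{j, m, n}; now {j, m, n}.
Read '0': j→∅, m→{j}, n→{i, j, m}; now {i, j, m}.
Read '0': i→{i, j, m}, j→∅, m→{j}; now {i, j, m}.
Read '1': i→{j, m, n}, j→{j, n}, m→∅; now {j, m, n}.
Read '1': j→{j, n}, m→∅, n→{i}; now {i, j, n}.
Read '1': i→{j, m, n}, j→{j, n}, n→{i}; now {i, j, m, n}.
Read '0': i→{i, j, m}, j→∅, m→{j}, n→{i, j, m}; now {i, j, m}.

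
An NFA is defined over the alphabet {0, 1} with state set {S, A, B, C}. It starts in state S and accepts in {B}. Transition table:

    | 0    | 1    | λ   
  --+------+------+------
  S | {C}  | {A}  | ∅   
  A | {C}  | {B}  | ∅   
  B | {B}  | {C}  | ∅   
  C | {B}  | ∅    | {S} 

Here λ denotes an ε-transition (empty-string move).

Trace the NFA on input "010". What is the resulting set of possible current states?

Start in {S}.
Read '0': S→{C}; union {C}; ε-closure = {S, C}.
Read '1': S→{A}, C→∅; now {A}.
Read '0': A→{C}; union {C}; ε-closure = {S, C}.

{S, C}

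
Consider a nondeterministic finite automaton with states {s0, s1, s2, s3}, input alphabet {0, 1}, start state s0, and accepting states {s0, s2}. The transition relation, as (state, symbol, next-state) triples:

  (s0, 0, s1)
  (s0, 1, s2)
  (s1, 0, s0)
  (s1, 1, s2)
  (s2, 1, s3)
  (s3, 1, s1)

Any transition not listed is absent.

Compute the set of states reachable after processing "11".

Start in {s0}.
Read '1': {s0} → {s2}.
Read '1': {s2} → {s3}.

{s3}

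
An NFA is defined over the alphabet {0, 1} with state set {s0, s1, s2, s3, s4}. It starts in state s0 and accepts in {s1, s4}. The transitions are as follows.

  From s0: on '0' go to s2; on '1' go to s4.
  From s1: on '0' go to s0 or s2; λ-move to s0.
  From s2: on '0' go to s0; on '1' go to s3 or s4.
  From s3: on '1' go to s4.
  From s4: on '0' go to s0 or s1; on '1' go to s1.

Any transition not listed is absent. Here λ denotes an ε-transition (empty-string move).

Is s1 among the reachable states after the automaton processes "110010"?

Start in {s0}.
Read '1': {s0} → {s4}.
Read '1': {s4} → {s0, s1}.
Read '0': {s0, s1} → {s0, s2}.
Read '0': {s0, s2} → {s0, s2}.
Read '1': {s0, s2} → {s3, s4}.
Read '0': {s3, s4} → {s0, s1}.
State s1 is in {s0, s1}.

Yes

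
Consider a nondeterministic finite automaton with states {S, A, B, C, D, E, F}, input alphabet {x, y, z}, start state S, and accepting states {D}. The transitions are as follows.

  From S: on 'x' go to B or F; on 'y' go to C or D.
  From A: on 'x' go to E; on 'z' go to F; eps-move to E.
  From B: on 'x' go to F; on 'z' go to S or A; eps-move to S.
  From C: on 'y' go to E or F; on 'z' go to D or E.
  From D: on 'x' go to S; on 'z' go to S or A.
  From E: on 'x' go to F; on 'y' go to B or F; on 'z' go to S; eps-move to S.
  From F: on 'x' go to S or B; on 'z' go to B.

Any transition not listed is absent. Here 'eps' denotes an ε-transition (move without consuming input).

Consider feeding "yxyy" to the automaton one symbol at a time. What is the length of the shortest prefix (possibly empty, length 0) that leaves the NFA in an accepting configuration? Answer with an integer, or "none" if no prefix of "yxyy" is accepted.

1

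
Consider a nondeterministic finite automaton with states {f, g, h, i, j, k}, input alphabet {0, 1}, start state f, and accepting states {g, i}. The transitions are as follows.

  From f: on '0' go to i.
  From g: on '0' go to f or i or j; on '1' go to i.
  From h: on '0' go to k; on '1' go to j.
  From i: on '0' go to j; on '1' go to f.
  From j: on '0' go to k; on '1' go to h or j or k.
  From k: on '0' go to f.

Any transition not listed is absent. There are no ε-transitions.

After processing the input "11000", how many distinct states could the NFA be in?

0

Start in {f}.
Read '1': {f} → ∅.
The set is empty and remains empty for the remaining 4 symbols.
That set has 0 states.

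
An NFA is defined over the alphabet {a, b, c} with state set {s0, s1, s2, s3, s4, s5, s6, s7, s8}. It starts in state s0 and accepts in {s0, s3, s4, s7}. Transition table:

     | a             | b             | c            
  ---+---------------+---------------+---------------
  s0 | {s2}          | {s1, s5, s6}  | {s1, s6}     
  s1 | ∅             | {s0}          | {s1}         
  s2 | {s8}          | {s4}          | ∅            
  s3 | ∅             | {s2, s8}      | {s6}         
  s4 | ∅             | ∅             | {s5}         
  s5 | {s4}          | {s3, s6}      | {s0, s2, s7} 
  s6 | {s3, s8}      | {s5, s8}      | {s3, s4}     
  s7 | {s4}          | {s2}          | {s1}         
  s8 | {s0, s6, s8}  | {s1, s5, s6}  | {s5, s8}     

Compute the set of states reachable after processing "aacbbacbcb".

Start in {s0}.
Read 'a': {s0} → {s2}.
Read 'a': {s2} → {s8}.
Read 'c': {s8} → {s5, s8}.
Read 'b': {s5, s8} → {s1, s3, s5, s6}.
Read 'b': {s1, s3, s5, s6} → {s0, s2, s3, s5, s6, s8}.
Read 'a': {s0, s2, s3, s5, s6, s8} → {s0, s2, s3, s4, s6, s8}.
Read 'c': {s0, s2, s3, s4, s6, s8} → {s1, s3, s4, s5, s6, s8}.
Read 'b': {s1, s3, s4, s5, s6, s8} → {s0, s1, s2, s3, s5, s6, s8}.
Read 'c': {s0, s1, s2, s3, s5, s6, s8} → {s0, s1, s2, s3, s4, s5, s6, s7, s8}.
Read 'b': {s0, s1, s2, s3, s4, s5, s6, s7, s8} → {s0, s1, s2, s3, s4, s5, s6, s8}.

{s0, s1, s2, s3, s4, s5, s6, s8}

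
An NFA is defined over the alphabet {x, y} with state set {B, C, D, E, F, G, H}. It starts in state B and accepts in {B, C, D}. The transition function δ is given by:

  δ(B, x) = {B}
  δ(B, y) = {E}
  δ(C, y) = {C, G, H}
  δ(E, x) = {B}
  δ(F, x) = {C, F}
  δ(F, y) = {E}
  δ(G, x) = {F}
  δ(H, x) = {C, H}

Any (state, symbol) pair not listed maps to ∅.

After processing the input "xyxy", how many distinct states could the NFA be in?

1

Start in {B}.
Read 'x': B→{B}; now {B}.
Read 'y': B→{E}; now {E}.
Read 'x': E→{B}; now {B}.
Read 'y': B→{E}; now {E}.
That set has 1 state.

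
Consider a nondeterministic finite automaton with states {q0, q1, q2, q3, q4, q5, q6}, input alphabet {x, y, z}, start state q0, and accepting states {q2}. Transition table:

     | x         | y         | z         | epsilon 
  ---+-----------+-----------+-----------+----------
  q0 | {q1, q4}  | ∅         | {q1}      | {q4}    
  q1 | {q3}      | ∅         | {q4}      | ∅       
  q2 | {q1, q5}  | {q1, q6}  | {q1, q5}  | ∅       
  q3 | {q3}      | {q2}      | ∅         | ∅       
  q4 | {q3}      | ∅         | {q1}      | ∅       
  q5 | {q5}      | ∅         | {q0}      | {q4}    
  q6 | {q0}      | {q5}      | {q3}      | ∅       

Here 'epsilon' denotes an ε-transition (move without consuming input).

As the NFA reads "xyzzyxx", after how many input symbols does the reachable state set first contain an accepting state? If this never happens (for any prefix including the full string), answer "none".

Start: ε-closure({q0}) = {q0, q4}.
Read 'x': q0→{q1, q4}, q4→{q3}; now {q1, q3, q4}.
Read 'y': q1→∅, q3→{q2}, q4→∅; now {q2}.
None of the earlier sets intersect F, but {q2} does.

2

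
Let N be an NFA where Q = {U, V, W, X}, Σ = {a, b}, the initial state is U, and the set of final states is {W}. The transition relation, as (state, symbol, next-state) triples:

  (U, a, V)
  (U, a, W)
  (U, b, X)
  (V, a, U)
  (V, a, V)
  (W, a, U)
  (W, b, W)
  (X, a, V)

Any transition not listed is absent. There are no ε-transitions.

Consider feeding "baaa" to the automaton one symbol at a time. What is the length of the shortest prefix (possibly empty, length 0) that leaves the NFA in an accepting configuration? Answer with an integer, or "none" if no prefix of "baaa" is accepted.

Start in {U}.
Read 'b': U→{X}; now {X}.
Read 'a': X→{V}; now {V}.
Read 'a': V→{U, V}; now {U, V}.
Read 'a': U→{V, W}, V→{U, V}; now {U, V, W}.
None of the earlier sets intersect F, but {U, V, W} does.

4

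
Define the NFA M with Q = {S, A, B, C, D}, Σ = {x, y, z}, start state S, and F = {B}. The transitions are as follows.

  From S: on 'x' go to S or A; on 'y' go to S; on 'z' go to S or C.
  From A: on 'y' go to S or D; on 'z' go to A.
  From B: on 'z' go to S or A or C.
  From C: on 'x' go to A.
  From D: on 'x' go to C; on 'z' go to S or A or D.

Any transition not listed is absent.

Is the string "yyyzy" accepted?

No

Start in {S}.
Read 'y': S→{S}; now {S}.
Read 'y': S→{S}; now {S}.
Read 'y': S→{S}; now {S}.
Read 'z': S→{S, C}; now {S, C}.
Read 'y': S→{S}, C→∅; now {S}.
The final set {S} contains no accepting state.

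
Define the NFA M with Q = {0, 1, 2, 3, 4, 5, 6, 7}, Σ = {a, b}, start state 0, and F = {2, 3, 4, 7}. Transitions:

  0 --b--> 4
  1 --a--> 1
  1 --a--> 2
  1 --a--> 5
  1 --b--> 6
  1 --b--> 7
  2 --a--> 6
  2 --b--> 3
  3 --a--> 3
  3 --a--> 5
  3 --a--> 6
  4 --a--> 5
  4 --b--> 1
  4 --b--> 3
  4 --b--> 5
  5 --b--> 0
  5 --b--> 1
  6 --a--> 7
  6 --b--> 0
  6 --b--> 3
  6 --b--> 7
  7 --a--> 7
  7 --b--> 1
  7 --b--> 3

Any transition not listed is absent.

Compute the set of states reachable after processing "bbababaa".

Start in {0}.
Read 'b': 0→{4}; now {4}.
Read 'b': 4→{1, 3, 5}; now {1, 3, 5}.
Read 'a': 1→{1, 2, 5}, 3→{3, 5, 6}, 5→∅; now {1, 2, 3, 5, 6}.
Read 'b': 1→{6, 7}, 2→{3}, 3→∅, 5→{0, 1}, 6→{0, 3, 7}; now {0, 1, 3, 6, 7}.
Read 'a': 0→∅, 1→{1, 2, 5}, 3→{3, 5, 6}, 6→{7}, 7→{7}; now {1, 2, 3, 5, 6, 7}.
Read 'b': 1→{6, 7}, 2→{3}, 3→∅, 5→{0, 1}, 6→{0, 3, 7}, 7→{1, 3}; now {0, 1, 3, 6, 7}.
Read 'a': 0→∅, 1→{1, 2, 5}, 3→{3, 5, 6}, 6→{7}, 7→{7}; now {1, 2, 3, 5, 6, 7}.
Read 'a': 1→{1, 2, 5}, 2→{6}, 3→{3, 5, 6}, 5→∅, 6→{7}, 7→{7}; now {1, 2, 3, 5, 6, 7}.

{1, 2, 3, 5, 6, 7}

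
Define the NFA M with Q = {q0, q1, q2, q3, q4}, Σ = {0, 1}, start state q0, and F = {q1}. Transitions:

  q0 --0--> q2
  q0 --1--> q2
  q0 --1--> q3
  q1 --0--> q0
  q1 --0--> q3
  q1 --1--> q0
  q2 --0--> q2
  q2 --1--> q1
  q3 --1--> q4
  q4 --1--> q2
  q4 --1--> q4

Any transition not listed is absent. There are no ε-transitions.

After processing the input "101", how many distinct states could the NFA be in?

Start in {q0}.
Read '1': {q0} → {q2, q3}.
Read '0': {q2, q3} → {q2}.
Read '1': {q2} → {q1}.
That set has 1 state.

1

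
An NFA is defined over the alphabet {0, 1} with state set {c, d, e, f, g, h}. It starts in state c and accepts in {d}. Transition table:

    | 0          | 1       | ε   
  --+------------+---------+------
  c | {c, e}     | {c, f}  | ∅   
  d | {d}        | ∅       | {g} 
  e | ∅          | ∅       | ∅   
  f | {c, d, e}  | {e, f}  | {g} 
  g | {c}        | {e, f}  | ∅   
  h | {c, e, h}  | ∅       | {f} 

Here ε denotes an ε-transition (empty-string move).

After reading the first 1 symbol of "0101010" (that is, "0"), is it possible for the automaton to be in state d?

Start in {c}.
Read '0': c→{c, e}; now {c, e}.
State d is not in {c, e}.

No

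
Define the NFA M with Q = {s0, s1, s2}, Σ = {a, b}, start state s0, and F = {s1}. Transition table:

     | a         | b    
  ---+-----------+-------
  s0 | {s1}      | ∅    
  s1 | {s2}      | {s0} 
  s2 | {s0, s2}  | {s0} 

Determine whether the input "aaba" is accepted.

Start in {s0}.
Read 'a': {s0} → {s1}.
Read 'a': {s1} → {s2}.
Read 'b': {s2} → {s0}.
Read 'a': {s0} → {s1}.
The final set {s1} contains the accepting state s1.

Yes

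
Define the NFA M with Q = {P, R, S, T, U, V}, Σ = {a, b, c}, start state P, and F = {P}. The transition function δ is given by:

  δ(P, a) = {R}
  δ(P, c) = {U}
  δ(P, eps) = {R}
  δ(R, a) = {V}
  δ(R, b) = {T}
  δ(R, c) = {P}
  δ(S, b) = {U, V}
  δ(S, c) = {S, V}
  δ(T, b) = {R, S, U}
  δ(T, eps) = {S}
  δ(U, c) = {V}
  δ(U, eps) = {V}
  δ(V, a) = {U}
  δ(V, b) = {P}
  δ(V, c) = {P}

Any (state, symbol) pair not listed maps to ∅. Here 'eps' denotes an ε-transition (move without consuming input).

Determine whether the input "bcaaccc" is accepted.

Start: ε-closure({P}) = {P, R}.
Read 'b': P→∅, R→{T}; union {T}; ε-closure = {S, T}.
Read 'c': S→{S, V}, T→∅; now {S, V}.
Read 'a': S→∅, V→{U}; union {U}; ε-closure = {U, V}.
Read 'a': U→∅, V→{U}; union {U}; ε-closure = {U, V}.
Read 'c': U→{V}, V→{P}; union {P, V}; ε-closure = {P, R, V}.
Read 'c': P→{U}, R→{P}, V→{P}; union {P, U}; ε-closure = {P, R, U, V}.
Read 'c': P→{U}, R→{P}, U→{V}, V→{P}; union {P, U, V}; ε-closure = {P, R, U, V}.
The final set {P, R, U, V} contains the accepting state P.

Yes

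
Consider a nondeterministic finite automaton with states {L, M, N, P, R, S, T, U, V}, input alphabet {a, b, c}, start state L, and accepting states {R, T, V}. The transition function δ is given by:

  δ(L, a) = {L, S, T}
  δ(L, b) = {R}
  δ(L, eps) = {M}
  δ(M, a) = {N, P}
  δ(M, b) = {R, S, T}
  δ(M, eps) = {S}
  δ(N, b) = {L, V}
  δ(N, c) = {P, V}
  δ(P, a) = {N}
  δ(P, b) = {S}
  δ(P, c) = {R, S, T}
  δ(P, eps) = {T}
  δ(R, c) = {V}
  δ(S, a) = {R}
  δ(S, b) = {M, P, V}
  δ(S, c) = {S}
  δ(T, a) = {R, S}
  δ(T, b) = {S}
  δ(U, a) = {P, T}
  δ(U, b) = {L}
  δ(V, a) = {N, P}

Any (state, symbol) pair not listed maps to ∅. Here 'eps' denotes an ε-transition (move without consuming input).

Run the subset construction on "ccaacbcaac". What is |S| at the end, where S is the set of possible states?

0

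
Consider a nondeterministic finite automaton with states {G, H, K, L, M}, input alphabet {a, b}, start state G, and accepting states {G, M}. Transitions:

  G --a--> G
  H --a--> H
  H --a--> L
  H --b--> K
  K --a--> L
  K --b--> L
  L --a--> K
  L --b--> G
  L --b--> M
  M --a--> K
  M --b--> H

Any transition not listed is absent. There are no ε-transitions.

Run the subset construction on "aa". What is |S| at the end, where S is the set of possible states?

1

Start in {G}.
Read 'a': G→{G}; now {G}.
Read 'a': G→{G}; now {G}.
That set has 1 state.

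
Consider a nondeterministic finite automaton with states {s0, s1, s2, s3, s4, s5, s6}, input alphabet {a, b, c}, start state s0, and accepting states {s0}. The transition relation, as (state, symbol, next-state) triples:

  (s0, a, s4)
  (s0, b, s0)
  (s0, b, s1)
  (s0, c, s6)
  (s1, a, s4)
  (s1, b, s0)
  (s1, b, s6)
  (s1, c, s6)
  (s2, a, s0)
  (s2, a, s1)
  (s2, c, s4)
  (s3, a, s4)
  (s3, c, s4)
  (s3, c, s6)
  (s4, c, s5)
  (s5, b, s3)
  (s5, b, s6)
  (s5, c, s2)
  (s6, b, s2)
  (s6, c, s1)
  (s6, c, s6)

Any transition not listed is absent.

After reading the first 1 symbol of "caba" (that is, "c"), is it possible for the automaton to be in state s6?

Yes

Start in {s0}.
Read 'c': {s0} → {s6}.
State s6 is in {s6}.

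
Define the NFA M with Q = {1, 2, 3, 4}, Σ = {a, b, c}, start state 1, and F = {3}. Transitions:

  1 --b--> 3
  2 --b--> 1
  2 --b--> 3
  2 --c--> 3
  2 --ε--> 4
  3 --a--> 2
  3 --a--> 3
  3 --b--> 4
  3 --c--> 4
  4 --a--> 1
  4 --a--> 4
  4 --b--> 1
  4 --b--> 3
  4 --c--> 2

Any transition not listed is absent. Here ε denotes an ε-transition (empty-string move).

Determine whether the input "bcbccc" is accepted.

Start in {1}.
Read 'b': 1→{3}; now {3}.
Read 'c': 3→{4}; now {4}.
Read 'b': 4→{1, 3}; now {1, 3}.
Read 'c': 1→∅, 3→{4}; now {4}.
Read 'c': 4→{2}; union {2}; ε-closure = {2, 4}.
Read 'c': 2→{3}, 4→{2}; union {2, 3}; ε-closure = {2, 3, 4}.
The final set {2, 3, 4} contains the accepting state 3.

Yes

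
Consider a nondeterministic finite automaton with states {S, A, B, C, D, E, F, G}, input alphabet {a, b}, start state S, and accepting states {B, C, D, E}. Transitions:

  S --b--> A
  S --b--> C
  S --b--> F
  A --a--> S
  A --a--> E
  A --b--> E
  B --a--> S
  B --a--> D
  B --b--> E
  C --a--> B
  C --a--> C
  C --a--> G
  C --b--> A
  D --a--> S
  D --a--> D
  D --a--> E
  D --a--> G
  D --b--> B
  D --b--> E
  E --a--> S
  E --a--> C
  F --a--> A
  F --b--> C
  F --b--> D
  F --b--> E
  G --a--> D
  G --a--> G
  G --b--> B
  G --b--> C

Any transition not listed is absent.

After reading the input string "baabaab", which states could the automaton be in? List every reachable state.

Start in {S}.
Read 'b': S→{A, C, F}; now {A, C, F}.
Read 'a': A→{S, E}, C→{B, C, G}, F→{A}; now {S, A, B, C, E, G}.
Read 'a': S→∅, A→{S, E}, B→{S, D}, C→{B, C, G}, E→{S, C}, G→{D, G}; now {S, B, C, D, E, G}.
Read 'b': S→{A, C, F}, B→{E}, C→{A}, D→{B, E}, E→∅, G→{B, C}; now {A, B, C, E, F}.
Read 'a': A→{S, E}, B→{S, D}, C→{B, C, G}, E→{S, C}, F→{A}; now {S, A, B, C, D, E, G}.
Read 'a': S→∅, A→{S, E}, B→{S, D}, C→{B, C, G}, D→{S, D, E, G}, E→{S, C}, G→{D, G}; now {S, B, C, D, E, G}.
Read 'b': S→{A, C, F}, B→{E}, C→{A}, D→{B, E}, E→∅, G→{B, C}; now {A, B, C, E, F}.

{A, B, C, E, F}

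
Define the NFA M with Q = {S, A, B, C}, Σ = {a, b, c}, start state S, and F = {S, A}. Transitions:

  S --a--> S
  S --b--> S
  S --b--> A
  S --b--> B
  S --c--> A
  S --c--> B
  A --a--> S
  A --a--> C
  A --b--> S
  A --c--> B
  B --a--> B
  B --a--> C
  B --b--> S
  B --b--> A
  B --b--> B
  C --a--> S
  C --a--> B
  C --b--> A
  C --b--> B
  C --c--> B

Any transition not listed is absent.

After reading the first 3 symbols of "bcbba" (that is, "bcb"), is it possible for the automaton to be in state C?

No

Start in {S}.
Read 'b': S→{S, A, B}; now {S, A, B}.
Read 'c': S→{A, B}, A→{B}, B→∅; now {A, B}.
Read 'b': A→{S}, B→{S, A, B}; now {S, A, B}.
State C is not in {S, A, B}.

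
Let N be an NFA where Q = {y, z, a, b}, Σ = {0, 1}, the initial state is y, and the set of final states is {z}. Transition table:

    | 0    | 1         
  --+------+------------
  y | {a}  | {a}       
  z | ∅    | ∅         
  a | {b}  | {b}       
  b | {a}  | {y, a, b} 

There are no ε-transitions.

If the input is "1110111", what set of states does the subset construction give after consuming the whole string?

{y, a, b}

Start in {y}.
Read '1': y→{a}; now {a}.
Read '1': a→{b}; now {b}.
Read '1': b→{y, a, b}; now {y, a, b}.
Read '0': y→{a}, a→{b}, b→{a}; now {a, b}.
Read '1': a→{b}, b→{y, a, b}; now {y, a, b}.
Read '1': y→{a}, a→{b}, b→{y, a, b}; now {y, a, b}.
Read '1': y→{a}, a→{b}, b→{y, a, b}; now {y, a, b}.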